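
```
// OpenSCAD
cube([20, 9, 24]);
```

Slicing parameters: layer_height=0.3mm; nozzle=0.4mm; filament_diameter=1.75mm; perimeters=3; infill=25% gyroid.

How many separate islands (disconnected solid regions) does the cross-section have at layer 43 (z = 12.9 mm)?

1

At z = 12.9 mm: the cube is present — its section is the full 20×9 rectangle. Overall, the cross-section is a single solid region. Island count = 1.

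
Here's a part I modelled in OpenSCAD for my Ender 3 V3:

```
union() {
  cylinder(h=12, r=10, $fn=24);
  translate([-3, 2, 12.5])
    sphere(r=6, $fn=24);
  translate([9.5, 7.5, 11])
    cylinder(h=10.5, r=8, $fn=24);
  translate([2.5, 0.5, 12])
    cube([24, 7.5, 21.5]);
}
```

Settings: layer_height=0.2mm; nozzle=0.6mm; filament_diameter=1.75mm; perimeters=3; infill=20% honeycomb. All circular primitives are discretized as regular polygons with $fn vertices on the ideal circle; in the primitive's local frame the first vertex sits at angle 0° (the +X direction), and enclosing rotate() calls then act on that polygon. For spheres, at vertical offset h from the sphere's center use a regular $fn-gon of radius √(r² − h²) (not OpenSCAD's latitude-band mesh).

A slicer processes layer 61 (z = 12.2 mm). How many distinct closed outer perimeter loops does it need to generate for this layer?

At z = 12.2 mm: the cylinder does not reach this height (z outside [0, 12]); the r=6 sphere at (-3, 2) contributes a regular 24-gon of circumradius √(6²−0.3²) = 5.992; the cylinder at (9.5, 7.5): section is a regular 24-gon, circumradius r=8; the cube at (2.5, 0.5) is present — its section is the full 24×7.5 rectangle; Taking the union: the regions partially overlap (shared area 101.21 mm²), so overlapping operands fuse into one piece — 1 connected region. The result has 1 disconnected region.

1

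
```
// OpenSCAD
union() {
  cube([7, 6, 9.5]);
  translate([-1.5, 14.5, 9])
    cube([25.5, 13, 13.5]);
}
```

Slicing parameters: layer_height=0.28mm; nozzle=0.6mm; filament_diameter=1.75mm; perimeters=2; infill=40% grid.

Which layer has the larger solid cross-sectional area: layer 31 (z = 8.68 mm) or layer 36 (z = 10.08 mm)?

Layer 31 (z = 8.68): the 7×6 cube contributes its full rectangle (area 42.00 mm²); the cube at (-1.5, 14.5) is absent (z outside [9, 22.5]); Taking the union: only the 7×6 cube is present, so the union is just that shape — area = 42.00 mm². So its area = 42.00 mm². Layer 36 (z = 10.08): the cube does not reach this height (z outside [0, 9.5]); the cube at (-1.5, 14.5) is present — its section is the full 25.5×13 rectangle (area 331.50 mm²); Combining (union): only the 25.5×13 cube at (-1.5, 14.5) is present, so the union is just that shape — area = 331.50 mm². So its area = 331.50 mm². Layer 36 is larger (331.50 vs 42.00 mm²).

layer 36 (z = 10.08 mm)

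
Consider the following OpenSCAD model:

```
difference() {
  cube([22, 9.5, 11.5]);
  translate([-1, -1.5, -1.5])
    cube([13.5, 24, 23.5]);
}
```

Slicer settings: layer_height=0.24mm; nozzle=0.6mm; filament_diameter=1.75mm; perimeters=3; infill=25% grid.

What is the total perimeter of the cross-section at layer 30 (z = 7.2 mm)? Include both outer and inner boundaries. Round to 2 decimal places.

38.00 mm

At z = 7.2 mm: the cube is present — its section is the full 22×9.5 rectangle (perimeter 63.00 mm); the cube at (-1, -1.5) is present — its section is the full 13.5×24 rectangle (perimeter 75.00 mm); After the difference (first − rest): starting from the 22×9.5 cube, the 13.5×24 cube at (-1, -1.5) partially overlaps it — only the 118.75 mm² overlap (of its 324.00 mm²) is removed, clipping the outline — boundary = 38.00 mm. Overall, the cross-section is a single solid region. Total boundary length (outer) = 38.00 mm.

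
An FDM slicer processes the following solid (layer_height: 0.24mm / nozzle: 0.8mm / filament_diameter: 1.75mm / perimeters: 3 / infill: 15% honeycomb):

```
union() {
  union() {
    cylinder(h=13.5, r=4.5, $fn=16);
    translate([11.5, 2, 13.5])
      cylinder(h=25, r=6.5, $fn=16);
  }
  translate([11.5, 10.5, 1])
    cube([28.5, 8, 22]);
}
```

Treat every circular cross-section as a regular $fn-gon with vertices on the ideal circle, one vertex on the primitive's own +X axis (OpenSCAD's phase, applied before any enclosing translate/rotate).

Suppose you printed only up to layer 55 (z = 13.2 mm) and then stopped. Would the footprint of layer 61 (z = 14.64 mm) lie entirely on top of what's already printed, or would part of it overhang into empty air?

Compare the two slices. At z = 13.2: the r=4.5 cylinder gives a regular 16-gon of circumradius 4.5 (constant along its height) (area = (16/2)·4.500²·sin(360°/16) = 61.99 mm²); the cylinder at (11.5, 2) does not reach this height (z outside [13.5, 38.5]); Taking the union: only the r=4.5 cylinder is present, so the union is just that shape — area = 61.99 mm²; the cube at (11.5, 10.5) (footprint 28.5×8) is included at this height (area 228.00 mm²); Merging all regions: the 2 present regions are separate (no shared area or edge), so areas and boundary lengths simply add and each stays a separate island — area = 289.99 mm². At z = 14.64: the cylinder is absent (z outside [0, 13.5]); the r=6.5 cylinder at (11.5, 2) gives a regular 16-gon of circumradius 6.5 (constant along its height) (area = (16/2)·6.500²·sin(360°/16) = 129.35 mm²); Taking the union: only the r=6.5 cylinder at (11.5, 2) is present, so the union is just that shape — area = 129.35 mm²; the cube at (11.5, 10.5) is present — its section is the full 28.5×8 rectangle (area 228.00 mm²); Combining (union): the 2 present regions are separate (no shared area or edge), so areas and boundary lengths simply add and each stays a separate island — area = 357.35 mm². Checking containment: at z = 14.64 the cross-section extends beyond the z = 13.2 cross-section by about 129.35 mm².

part overhangs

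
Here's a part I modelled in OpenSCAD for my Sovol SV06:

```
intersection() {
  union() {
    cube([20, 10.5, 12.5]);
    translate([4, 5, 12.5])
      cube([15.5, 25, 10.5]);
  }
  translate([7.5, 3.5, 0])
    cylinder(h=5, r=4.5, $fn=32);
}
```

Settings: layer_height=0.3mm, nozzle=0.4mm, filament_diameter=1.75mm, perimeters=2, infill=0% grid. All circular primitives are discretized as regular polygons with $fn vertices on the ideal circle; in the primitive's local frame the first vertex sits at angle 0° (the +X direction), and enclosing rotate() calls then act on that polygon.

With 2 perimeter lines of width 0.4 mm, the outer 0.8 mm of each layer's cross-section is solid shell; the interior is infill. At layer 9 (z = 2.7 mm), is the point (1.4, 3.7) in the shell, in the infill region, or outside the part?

At z = 2.7 mm: the 20×10.5 cube contributes its full rectangle; the cube at (4, 5) is not intersected at this z (z outside [12.5, 23]); Combining (union): only the 20×10.5 cube is present, so the union is just that shape — 1 connected region; the cylinder at (7.5, 3.5): section is a regular 32-gon, circumradius r=4.5; After intersecting: the r=4.5 cylinder at (7.5, 3.5) partially overlaps that combined region; clipping to the common part keeps 59.43 mm² — 1 connected region. Overall, the cross-section is a single solid region. The nearest boundary edge runs (3.00, 3.50)→(3.09, 4.38); distance from the point to it = 1.61 mm. The point is not inside any of the regions above, so it lies outside the cross-section (1.61 mm from the nearest boundary).

outside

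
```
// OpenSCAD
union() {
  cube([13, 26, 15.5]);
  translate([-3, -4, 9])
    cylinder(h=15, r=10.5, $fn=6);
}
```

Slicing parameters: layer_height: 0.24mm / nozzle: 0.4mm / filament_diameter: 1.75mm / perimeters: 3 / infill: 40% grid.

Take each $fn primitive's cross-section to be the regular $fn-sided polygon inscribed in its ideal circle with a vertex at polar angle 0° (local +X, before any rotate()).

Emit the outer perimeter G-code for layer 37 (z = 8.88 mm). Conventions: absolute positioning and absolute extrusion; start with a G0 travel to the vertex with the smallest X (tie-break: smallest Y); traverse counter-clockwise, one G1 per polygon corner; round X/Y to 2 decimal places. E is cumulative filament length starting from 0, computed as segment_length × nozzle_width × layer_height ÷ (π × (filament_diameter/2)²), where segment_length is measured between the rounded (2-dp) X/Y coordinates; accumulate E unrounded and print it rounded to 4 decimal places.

G0 X0.00 Y0.00 Z8.88
G1 X13.00 Y0.00 E0.5189
G1 X13.00 Y26.00 E1.5566
G1 X0.00 Y26.00 E2.0754
G1 X0.00 Y0.00 E3.1131

At z = 8.88 mm: the 13×26 cube contributes its full rectangle; the cylinder at (-3, -4) does not reach this height (z outside [9, 24]); Combining (union): only the 13×26 cube is present, so the union is just that shape — 1 connected region. The outline is a single polygon with 4 vertices. Extrusion per mm of travel: 0.4 × 0.24 / (π × 0.875²) = 0.039912. Accumulating E over each segment gives final E = 3.1131.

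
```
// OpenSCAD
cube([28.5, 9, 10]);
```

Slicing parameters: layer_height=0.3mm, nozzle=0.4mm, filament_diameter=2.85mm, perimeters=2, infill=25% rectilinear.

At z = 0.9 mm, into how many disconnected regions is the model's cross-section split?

1

At z = 0.9 mm: the cube is present — its section is the full 28.5×9 rectangle. The result has 1 disconnected region.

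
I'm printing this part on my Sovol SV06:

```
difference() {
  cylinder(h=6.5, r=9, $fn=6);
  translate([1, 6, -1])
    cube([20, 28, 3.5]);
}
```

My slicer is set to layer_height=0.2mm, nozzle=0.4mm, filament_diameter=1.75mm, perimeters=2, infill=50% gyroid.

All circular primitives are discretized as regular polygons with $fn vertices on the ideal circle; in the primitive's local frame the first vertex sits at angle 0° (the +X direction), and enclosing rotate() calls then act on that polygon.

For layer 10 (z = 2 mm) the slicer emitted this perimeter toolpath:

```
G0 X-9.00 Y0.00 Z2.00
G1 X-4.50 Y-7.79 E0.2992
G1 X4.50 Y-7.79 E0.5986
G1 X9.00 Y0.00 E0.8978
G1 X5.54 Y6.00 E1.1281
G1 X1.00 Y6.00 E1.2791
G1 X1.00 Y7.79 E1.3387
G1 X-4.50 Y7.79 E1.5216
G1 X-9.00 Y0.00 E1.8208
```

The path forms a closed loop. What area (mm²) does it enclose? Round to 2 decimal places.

Apply the shoelace formula to the sequence of (X, Y) vertices; enclosed area = 203.16 mm².

203.16 mm²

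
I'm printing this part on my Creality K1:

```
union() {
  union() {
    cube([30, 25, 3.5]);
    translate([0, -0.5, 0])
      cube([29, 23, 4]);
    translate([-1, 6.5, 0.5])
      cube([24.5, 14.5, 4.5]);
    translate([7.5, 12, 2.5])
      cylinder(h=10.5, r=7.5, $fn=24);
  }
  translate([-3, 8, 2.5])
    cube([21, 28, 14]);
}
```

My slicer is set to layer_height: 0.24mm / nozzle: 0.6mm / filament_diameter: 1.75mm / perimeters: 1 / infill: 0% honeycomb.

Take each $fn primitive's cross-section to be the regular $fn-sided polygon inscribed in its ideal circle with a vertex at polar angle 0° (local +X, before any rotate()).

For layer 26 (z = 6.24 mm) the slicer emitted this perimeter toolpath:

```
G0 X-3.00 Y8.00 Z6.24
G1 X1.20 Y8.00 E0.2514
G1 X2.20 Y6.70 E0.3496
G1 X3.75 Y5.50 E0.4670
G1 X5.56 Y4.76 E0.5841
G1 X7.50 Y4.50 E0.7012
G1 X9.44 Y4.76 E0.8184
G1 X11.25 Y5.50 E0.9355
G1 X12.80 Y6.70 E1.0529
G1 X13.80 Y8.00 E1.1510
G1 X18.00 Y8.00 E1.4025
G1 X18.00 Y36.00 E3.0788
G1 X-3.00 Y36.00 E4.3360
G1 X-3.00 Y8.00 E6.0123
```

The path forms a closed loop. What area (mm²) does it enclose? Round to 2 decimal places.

Apply the shoelace formula to the sequence of (X, Y) vertices; enclosed area = 618.65 mm².

618.65 mm²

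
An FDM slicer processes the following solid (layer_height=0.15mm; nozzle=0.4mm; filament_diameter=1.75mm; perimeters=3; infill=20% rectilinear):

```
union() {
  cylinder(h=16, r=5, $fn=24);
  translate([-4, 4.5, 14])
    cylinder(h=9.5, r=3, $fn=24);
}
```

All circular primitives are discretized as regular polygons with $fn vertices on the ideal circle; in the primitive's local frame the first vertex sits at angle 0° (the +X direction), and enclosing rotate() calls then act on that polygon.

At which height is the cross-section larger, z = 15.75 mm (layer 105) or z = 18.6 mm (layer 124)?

layer 105 (z = 15.75 mm)

Layer 105 (z = 15.75): the cylinder: section is a regular 24-gon, circumradius r=5 (area = (24/2)·5.000²·sin(360°/24) = 77.65 mm²); the cylinder at (-4, 4.5): section is a regular 24-gon, circumradius r=3 (area = (24/2)·3.000²·sin(360°/24) = 27.95 mm²); Merging all regions: the regions partially overlap — summed areas 105.60 mm² minus the doubly-counted overlap 6.58 mm² gives 99.02 mm² — area = 99.02 mm². So its area = 99.02 mm². Layer 124 (z = 18.6): the cylinder does not reach this height (z outside [0, 16]); the cylinder at (-4, 4.5): section is a regular 24-gon, circumradius r=3 (area = (24/2)·3.000²·sin(360°/24) = 27.95 mm²); Merging all regions: only the r=3 cylinder at (-4, 4.5) is present, so the union is just that shape — area = 27.95 mm². So its area = 27.95 mm². Layer 105 is larger (99.02 vs 27.95 mm²).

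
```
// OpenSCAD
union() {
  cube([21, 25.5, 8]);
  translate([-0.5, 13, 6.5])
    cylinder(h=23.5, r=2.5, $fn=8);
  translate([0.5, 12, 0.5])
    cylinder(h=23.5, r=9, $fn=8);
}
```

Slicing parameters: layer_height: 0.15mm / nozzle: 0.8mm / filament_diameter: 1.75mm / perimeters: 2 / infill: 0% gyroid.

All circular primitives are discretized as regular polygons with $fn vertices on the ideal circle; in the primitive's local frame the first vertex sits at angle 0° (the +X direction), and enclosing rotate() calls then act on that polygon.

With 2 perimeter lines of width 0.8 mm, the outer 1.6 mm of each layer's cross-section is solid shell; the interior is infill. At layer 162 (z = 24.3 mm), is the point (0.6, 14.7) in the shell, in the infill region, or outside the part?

At z = 24.3 mm: the cube does not reach this height (z outside [0, 8]); the r=2.5 cylinder at (-0.5, 13) gives a regular 8-gon of circumradius 2.5 (constant along its height); the cylinder at (0.5, 12) is not intersected at this z (z outside [0.5, 24]); Combining (union): only the r=2.5 cylinder at (-0.5, 13) is present, so the union is just that shape — 1 connected region. Overall, the cross-section is a single solid region. The nearest boundary edge runs (1.27, 14.77)→(-0.50, 15.50); distance from the point to it = 0.32 mm. The point is inside the cross-section, 0.32 mm from the nearest boundary — within the 1.6 mm shell band (2 × 0.8).

shell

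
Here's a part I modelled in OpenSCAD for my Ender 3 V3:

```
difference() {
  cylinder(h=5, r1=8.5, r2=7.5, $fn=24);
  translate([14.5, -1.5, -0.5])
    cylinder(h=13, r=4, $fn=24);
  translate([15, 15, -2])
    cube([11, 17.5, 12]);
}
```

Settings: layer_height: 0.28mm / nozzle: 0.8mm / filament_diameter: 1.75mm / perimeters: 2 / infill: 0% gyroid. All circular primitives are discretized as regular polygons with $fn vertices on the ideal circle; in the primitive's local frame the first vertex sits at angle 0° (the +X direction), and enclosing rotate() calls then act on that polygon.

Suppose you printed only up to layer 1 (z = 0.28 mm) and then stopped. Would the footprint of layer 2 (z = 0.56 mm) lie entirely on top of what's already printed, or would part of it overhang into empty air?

entirely on top

Compare the two slices. At z = 0.28: the cone: at t=0.056 of its height the radius interpolates to r₁+(r₂−r₁)t = 8.444, giving a regular 24-gon of that circumradius (area = (24/2)·8.444²·sin(360°/24) = 221.45 mm²); the r=4 cylinder at (14.5, -1.5) gives a regular 24-gon of circumradius 4 (constant along its height) (area = (24/2)·4.000²·sin(360°/24) = 49.69 mm²); the cube at (15, 15) is present — its section is the full 11×17.5 rectangle (area 192.50 mm²); Taking the first minus the rest: starting from the cone (221.45 mm²), the r=4 cylinder at (14.5, -1.5) misses the remaining region (no effect); the 11×17.5 cube at (15, 15) misses the remaining region (no effect) — area = 221.45 mm². At z = 0.56: the cone (r1=8.5→r2=7.5) has section circumradius 8.388 here — a regular 24-gon (area = (24/2)·8.388²·sin(360°/24) = 218.52 mm²); the r=4 cylinder at (14.5, -1.5) gives a regular 24-gon of circumradius 4 (constant along its height) (area = (24/2)·4.000²·sin(360°/24) = 49.69 mm²); the cube at (15, 15) (footprint 11×17.5) is included at this height (area 192.50 mm²); Taking the first minus the rest: starting from the cone (218.52 mm²), the r=4 cylinder at (14.5, -1.5) misses the remaining region (no effect); the 11×17.5 cube at (15, 15) misses the remaining region (no effect) — area = 218.52 mm². Checking containment: the cross-section at z = 0.56 is a subset of the cross-section at z = 0.28.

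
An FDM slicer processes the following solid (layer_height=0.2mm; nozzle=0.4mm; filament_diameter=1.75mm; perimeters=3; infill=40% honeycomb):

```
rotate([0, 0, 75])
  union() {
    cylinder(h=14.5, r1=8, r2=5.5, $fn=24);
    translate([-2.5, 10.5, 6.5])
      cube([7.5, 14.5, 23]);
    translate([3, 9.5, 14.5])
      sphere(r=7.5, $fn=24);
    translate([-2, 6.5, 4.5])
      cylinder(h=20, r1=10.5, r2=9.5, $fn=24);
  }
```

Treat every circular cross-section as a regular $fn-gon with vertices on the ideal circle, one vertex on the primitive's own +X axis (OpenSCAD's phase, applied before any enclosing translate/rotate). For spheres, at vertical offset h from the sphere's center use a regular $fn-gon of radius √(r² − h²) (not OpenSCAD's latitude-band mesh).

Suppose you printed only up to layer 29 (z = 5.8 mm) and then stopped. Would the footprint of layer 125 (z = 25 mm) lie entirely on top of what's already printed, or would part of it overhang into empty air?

part overhangs

Compare the two slices. At z = 5.8: the cone contributes a regular 24-gon of circumradius 7.000 (interpolated between r1=8 and r2=5.5 at t=0.400) (area = (24/2)·7.000²·sin(360°/24) = 152.19 mm²); the cube at (-2.5, 10.5) is not intersected at this z (z outside [6.5, 29.5]); the sphere at (3, 9.5) is absent (|z−center|=8.700 > r=7.5); the cone at (-2, 6.5): at t=0.065 of its height the radius interpolates to r₁+(r₂−r₁)t = 10.435, giving a regular 24-gon of that circumradius (area = (24/2)·10.435²·sin(360°/24) = 338.19 mm²); Combining (union): the regions partially overlap — summed areas 490.38 mm² minus the doubly-counted overlap 114.08 mm² gives 376.30 mm² — area = 376.30 mm²; (whole slice rotated 75° about Z — lengths, areas and connectivity unchanged). At z = 25: the cone does not reach this height (z outside [0, 14.5]); the cube at (-2.5, 10.5) is present — its section is the full 7.5×14.5 rectangle (area 108.75 mm²); the sphere at (3, 9.5) is absent (|z−center|=10.500 > r=7.5); the cone at (-2, 6.5) is absent (z outside [4.5, 24.5]); Taking the union: only the 7.5×14.5 cube at (-2.5, 10.5) is present, so the union is just that shape — area = 108.75 mm²; (whole slice rotated 75° about Z — lengths, areas and connectivity unchanged). Checking containment: at z = 25 the cross-section extends beyond the z = 5.8 cross-section by about 66.90 mm².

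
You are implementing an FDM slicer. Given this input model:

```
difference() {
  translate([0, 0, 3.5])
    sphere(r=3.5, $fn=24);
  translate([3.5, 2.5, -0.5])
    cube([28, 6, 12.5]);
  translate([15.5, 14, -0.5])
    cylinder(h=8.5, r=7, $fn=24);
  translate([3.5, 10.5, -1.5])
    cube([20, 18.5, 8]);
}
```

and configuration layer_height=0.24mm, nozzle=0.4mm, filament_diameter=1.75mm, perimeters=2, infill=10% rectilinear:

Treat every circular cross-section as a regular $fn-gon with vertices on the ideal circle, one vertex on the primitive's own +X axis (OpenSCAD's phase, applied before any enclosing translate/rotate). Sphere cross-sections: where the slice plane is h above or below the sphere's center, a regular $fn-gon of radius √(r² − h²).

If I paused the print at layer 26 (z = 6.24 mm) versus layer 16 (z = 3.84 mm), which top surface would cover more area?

layer 16 (z = 3.84 mm)

Layer 26 (z = 6.24): the r=3.5 sphere contributes a regular 24-gon of circumradius √(3.5²−2.74²) = 2.178 (area = (24/2)·2.178²·sin(360°/24) = 14.73 mm²); the cube at (3.5, 2.5) is present — its section is the full 28×6 rectangle (area 168.00 mm²); the r=7 cylinder at (15.5, 14) contributes a regular 24-gon of circumradius 7 (area = (24/2)·7.000²·sin(360°/24) = 152.19 mm²); the cube at (3.5, 10.5) (footprint 20×18.5) is included at this height (area 370.00 mm²); After the difference (first − rest): starting from the r=3.5 sphere (14.73 mm²), the 28×6 cube at (3.5, 2.5) misses the remaining region (no effect); the r=7 cylinder at (15.5, 14) misses the remaining region (no effect); the 20×18.5 cube at (3.5, 10.5) misses the remaining region (no effect) — area = 14.73 mm². So its area = 14.73 mm². Layer 16 (z = 3.84): the sphere: section is a regular 24-gon, circumradius = √(r²−h²) = √(3.5²−0.34²) = 3.483 (area = (24/2)·3.483²·sin(360°/24) = 37.69 mm²); the cube at (3.5, 2.5) is present — its section is the full 28×6 rectangle (area 168.00 mm²); the r=7 cylinder at (15.5, 14) gives a regular 24-gon of circumradius 7 (constant along its height) (area = (24/2)·7.000²·sin(360°/24) = 152.19 mm²); the cube at (3.5, 10.5) is present — its section is the full 20×18.5 rectangle (area 370.00 mm²); Subtracting the remaining from the first: starting from the r=3.5 sphere (37.69 mm²), the 28×6 cube at (3.5, 2.5) misses the remaining region (no effect); the r=7 cylinder at (15.5, 14) misses the remaining region (no effect); the 20×18.5 cube at (3.5, 10.5) misses the remaining region (no effect) — area = 37.69 mm². So its area = 37.69 mm². Layer 16 is larger (37.69 vs 14.73 mm²).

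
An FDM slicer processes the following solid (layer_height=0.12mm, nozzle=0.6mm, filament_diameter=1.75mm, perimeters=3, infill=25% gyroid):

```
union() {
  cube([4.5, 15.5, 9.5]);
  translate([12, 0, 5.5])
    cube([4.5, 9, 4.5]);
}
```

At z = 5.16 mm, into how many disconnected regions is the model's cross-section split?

At z = 5.16 mm: the cube is present — its section is the full 4.5×15.5 rectangle; the cube at (12, 0) is absent (z outside [5.5, 10]); Combining (union): only the 4.5×15.5 cube is present, so the union is just that shape — 1 connected region. The result has 1 disconnected region.

1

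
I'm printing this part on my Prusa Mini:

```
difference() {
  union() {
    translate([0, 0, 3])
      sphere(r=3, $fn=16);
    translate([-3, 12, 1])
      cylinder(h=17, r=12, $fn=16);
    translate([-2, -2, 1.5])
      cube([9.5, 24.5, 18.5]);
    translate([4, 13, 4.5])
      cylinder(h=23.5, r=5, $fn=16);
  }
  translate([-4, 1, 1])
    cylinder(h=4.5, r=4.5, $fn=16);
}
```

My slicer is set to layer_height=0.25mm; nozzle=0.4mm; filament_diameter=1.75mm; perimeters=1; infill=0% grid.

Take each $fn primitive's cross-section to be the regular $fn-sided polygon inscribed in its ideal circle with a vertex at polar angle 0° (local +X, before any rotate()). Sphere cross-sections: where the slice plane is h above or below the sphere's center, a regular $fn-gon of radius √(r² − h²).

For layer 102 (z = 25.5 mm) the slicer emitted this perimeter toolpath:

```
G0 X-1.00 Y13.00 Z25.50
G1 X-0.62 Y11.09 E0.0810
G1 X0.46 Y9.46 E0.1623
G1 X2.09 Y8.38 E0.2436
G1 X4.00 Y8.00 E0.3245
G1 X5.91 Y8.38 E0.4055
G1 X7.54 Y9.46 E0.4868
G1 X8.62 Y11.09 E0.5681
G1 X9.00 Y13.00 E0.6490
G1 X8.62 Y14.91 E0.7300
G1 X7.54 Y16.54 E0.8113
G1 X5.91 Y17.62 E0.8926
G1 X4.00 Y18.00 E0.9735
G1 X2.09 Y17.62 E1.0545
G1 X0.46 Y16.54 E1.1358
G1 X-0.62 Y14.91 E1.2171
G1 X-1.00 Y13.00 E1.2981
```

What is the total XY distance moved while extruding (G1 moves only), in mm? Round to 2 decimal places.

Sum the Euclidean lengths of each G1 segment: total = 31.22 mm.

31.22 mm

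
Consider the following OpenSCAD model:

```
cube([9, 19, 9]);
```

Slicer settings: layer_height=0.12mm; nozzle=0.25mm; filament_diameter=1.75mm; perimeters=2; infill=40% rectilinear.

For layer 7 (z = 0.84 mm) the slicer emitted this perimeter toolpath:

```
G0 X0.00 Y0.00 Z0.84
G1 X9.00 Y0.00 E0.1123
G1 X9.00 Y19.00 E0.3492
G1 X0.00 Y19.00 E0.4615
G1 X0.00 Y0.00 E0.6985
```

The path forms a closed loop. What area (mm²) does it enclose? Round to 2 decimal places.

Apply the shoelace formula to the sequence of (X, Y) vertices; enclosed area = 171.00 mm².

171.00 mm²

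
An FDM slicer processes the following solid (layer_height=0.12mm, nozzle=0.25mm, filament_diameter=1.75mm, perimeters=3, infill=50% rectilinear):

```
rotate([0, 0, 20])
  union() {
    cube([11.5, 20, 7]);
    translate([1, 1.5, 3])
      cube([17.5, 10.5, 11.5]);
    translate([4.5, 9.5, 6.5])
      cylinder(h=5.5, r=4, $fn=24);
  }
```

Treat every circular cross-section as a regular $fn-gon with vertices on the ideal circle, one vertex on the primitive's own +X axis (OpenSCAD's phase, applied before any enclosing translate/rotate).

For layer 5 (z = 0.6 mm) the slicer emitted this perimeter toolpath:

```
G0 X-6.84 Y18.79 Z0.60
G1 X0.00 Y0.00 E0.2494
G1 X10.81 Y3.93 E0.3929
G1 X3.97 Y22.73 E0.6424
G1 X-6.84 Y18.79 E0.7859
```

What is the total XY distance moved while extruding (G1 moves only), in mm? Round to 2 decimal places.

Sum the Euclidean lengths of each G1 segment: total = 63.01 mm.

63.01 mm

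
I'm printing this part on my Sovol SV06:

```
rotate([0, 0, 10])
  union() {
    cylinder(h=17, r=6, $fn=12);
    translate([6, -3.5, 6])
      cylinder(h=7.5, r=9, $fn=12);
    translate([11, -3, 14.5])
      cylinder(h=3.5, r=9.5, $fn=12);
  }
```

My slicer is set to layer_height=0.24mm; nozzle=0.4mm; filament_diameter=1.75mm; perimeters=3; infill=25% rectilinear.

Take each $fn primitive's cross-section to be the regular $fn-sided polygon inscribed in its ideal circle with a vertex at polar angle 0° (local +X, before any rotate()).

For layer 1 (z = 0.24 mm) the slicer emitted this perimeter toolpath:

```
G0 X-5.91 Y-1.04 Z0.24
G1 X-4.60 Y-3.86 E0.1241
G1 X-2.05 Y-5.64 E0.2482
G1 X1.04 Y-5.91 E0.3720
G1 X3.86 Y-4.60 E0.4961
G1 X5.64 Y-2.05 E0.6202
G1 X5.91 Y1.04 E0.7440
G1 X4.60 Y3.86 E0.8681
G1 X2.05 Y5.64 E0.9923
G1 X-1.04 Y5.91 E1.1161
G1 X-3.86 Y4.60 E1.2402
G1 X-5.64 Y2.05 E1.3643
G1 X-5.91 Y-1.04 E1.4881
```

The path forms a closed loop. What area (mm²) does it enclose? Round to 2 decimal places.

108.08 mm²

Apply the shoelace formula to the sequence of (X, Y) vertices; enclosed area = 108.08 mm².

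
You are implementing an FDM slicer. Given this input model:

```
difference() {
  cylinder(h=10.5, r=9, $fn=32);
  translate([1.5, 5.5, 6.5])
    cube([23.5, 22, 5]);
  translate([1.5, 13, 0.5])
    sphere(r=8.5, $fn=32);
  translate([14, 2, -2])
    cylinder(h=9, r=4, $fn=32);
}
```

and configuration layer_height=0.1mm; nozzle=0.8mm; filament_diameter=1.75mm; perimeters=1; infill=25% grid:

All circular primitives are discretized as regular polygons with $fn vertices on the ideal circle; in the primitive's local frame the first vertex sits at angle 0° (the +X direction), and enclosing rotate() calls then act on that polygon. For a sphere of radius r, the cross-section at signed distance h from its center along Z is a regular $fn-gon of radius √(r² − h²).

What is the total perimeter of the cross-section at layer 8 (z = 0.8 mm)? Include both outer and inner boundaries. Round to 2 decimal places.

56.66 mm

At z = 0.8 mm: the r=9 cylinder gives a regular 32-gon of circumradius 9 (constant along its height) (perimeter = 2·32·9.000·sin(180°/32) = 56.46 mm); the cube at (1.5, 5.5) is absent (z outside [6.5, 11.5]); the r=8.5 sphere at (1.5, 13) slices to a regular 32-gon of circumradius 8.495 (√(r²−h²) with h=0.3 from center) (perimeter = 2·32·8.495·sin(180°/32) = 53.29 mm); the cylinder at (14, 2): section is a regular 32-gon, circumradius r=4 (perimeter = 2·32·4.000·sin(180°/32) = 25.09 mm); Taking the first minus the rest: starting from the r=9 cylinder, the r=8.5 sphere at (1.5, 13) partially overlaps it — only the 34.37 mm² overlap (of its 225.24 mm²) is removed, clipping the outline; the r=4 cylinder at (14, 2) misses the remaining region (no effect) — boundary = 56.66 mm. Overall, the cross-section is a single solid region. Total boundary length (outer) = 56.66 mm.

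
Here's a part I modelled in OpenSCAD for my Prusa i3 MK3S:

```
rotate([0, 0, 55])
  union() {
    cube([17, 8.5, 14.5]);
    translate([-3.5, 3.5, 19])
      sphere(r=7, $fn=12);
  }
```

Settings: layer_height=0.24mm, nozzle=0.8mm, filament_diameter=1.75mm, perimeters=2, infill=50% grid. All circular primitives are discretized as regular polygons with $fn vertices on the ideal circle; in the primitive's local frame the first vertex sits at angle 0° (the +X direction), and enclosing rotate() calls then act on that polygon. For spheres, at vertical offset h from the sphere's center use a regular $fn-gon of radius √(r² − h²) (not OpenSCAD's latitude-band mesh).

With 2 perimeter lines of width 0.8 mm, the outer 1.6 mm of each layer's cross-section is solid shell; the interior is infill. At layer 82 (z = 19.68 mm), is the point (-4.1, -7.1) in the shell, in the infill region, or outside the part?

At z = 19.68 mm: the cube does not reach this height (z outside [0, 14.5]); the r=7 sphere at (-3.5, 3.5) slices to a regular 12-gon of circumradius 6.967 (√(r²−h²) with h=0.68 from center); Merging all regions: only the r=7 sphere at (-3.5, 3.5) is present, so the union is just that shape — 1 connected region; (whole slice rotated 55° about Z — lengths, areas and connectivity unchanged). Overall, the cross-section is a single solid region. Undo the 55° rotation: the query point maps to (-8.168, -0.714) in the un-rotated model frame. The nearest boundary edge runs (-9.53, 0.02)→(-6.98, -2.53); distance from the point to it = 0.45 mm. The point is inside the cross-section, 0.45 mm from the nearest boundary — within the 1.6 mm shell band (2 × 0.8).

shell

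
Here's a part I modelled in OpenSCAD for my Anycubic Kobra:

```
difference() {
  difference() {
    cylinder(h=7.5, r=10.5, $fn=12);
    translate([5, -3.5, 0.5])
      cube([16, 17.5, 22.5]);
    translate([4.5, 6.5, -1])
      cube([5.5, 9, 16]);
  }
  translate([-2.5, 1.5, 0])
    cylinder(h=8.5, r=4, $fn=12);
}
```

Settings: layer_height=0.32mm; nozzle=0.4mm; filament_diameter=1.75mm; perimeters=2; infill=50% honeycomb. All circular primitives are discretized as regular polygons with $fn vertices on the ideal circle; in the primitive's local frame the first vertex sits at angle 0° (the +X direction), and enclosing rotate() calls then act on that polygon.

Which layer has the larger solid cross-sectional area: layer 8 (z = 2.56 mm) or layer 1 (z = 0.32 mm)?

Layer 8 (z = 2.56): the r=10.5 cylinder gives a regular 12-gon of circumradius 10.5 (constant along its height) (area = (12/2)·10.500²·sin(360°/12) = 330.75 mm²); the 16×17.5 cube at (5, -3.5) contributes its full rectangle (area 280.00 mm²); the 5.5×9 cube at (4.5, 6.5) contributes its full rectangle (area 49.50 mm²); Subtracting the remaining from the first: starting from the r=10.5 cylinder (330.75 mm²), the 16×17.5 cube at (5, -3.5) partially overlaps it — only the 51.15 mm² overlap (of its 280.00 mm²) is removed, clipping the outline; the 5.5×9 cube at (4.5, 6.5) partially overlaps it — only the 1.36 mm² overlap (of its 49.50 mm²) is removed, clipping the outline — area = 278.24 mm²; the cylinder at (-2.5, 1.5): section is a regular 12-gon, circumradius r=4 (area = (12/2)·4.000²·sin(360°/12) = 48.00 mm²); After the difference (first − rest): starting from that combined region (278.24 mm²), the r=4 cylinder at (-2.5, 1.5) lies wholly inside it (removes its full 48.00 mm² and its 24.85 mm outline becomes a hole wall) — area = 230.24 mm². So its area = 230.24 mm². Layer 1 (z = 0.32): the r=10.5 cylinder contributes a regular 12-gon of circumradius 10.5 (area = (12/2)·10.500²·sin(360°/12) = 330.75 mm²); the cube at (5, -3.5) is absent (z outside [0.5, 23]); the cube at (4.5, 6.5) (footprint 5.5×9) is included at this height (area 49.50 mm²); Subtracting the remaining from the first: starting from the r=10.5 cylinder (330.75 mm²), the 5.5×9 cube at (4.5, 6.5) partially overlaps it — only the 5.38 mm² overlap (of its 49.50 mm²) is removed, clipping the outline — area = 325.37 mm²; the r=4 cylinder at (-2.5, 1.5) contributes a regular 12-gon of circumradius 4 (area = (12/2)·4.000²·sin(360°/12) = 48.00 mm²); Taking the first minus the rest: starting from the result so far (325.37 mm²), the r=4 cylinder at (-2.5, 1.5) lies wholly inside it (removes its full 48.00 mm² and its 24.85 mm outline becomes a hole wall) — area = 277.37 mm². So its area = 277.37 mm². Layer 1 is larger (277.37 vs 230.24 mm²).

layer 1 (z = 0.32 mm)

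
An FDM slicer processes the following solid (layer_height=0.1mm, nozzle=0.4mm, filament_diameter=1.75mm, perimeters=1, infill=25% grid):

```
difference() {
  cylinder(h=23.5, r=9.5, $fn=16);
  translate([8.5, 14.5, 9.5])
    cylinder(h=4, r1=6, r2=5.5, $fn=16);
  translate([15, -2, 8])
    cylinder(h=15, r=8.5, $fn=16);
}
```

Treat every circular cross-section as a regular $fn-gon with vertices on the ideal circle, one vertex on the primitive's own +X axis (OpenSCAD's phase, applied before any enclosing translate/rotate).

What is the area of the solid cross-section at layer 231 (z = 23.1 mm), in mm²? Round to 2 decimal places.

At z = 23.1 mm: the r=9.5 cylinder gives a regular 16-gon of circumradius 9.5 (constant along its height) (area = (16/2)·9.500²·sin(360°/16) = 276.30 mm²); the cone at (8.5, 14.5) is not intersected at this z (z outside [9.5, 13.5]); the cylinder at (15, -2) does not reach this height (z outside [8, 23]); Taking the first minus the rest: none of the subtracted shapes is present at this height, so the r=9.5 cylinder is unchanged — area = 276.30 mm². Overall, the cross-section is a single solid region. Net area = 276.30 mm².

276.30 mm²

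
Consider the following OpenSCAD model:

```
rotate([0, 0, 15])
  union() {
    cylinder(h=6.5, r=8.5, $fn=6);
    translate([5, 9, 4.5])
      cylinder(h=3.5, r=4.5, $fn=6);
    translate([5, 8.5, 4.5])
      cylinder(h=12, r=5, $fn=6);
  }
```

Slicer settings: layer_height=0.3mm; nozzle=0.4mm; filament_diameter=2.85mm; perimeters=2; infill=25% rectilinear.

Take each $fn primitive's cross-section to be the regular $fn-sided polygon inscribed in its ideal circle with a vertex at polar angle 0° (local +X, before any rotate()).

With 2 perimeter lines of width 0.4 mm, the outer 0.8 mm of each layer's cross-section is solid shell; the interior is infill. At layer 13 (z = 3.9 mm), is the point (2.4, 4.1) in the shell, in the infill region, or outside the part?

At z = 3.9 mm: the r=8.5 cylinder gives a regular 6-gon of circumradius 8.5 (constant along its height); the cylinder at (5, 9) is absent (z outside [4.5, 8]); the cylinder at (5, 8.5) is absent (z outside [4.5, 16.5]); Taking the union: only the r=8.5 cylinder is present, so the union is just that shape — 1 connected region; (rotated 15° about Z; rotation is an isometry so areas/perimeters/island counts are preserved). Overall, the cross-section is a single solid region. Undo the 15° rotation: the query point maps to (3.379, 3.339) in the un-rotated model frame. The nearest boundary edge runs (8.50, 0.00)→(4.25, 7.36); distance from the point to it = 2.77 mm. The point is inside the cross-section and 2.77 mm from the nearest boundary — more than the 0.8 mm shell width (2 × 0.4), so it's in the infill interior.

infill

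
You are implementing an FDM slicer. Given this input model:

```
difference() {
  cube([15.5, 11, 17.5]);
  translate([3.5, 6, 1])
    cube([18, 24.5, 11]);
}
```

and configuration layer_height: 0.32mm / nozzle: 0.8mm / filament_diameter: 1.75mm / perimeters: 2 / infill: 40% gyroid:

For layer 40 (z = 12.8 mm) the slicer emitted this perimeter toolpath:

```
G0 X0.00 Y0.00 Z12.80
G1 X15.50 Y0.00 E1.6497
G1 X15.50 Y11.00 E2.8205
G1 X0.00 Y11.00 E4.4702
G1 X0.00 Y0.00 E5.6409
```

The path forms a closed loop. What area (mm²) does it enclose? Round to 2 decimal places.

170.50 mm²

Apply the shoelace formula to the sequence of (X, Y) vertices; enclosed area = 170.50 mm².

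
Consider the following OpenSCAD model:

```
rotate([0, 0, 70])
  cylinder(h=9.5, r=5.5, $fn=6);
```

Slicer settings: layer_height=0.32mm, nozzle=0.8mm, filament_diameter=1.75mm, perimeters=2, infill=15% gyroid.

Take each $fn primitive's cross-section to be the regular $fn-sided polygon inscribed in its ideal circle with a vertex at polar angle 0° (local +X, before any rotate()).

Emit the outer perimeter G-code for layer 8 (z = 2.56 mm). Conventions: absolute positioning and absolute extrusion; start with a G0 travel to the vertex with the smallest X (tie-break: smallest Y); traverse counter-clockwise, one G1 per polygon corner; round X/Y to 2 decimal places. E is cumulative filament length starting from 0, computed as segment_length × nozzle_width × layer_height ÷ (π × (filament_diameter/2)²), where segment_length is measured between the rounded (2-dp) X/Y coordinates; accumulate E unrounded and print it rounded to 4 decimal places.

At z = 2.56 mm: the cylinder: section is a regular 6-gon, circumradius r=5.5; (whole slice rotated 70° about Z — lengths, areas and connectivity unchanged). The outline is a single polygon with 6 vertices. Extrusion per mm of travel: 0.8 × 0.32 / (π × 0.875²) = 0.106432. Accumulating E over each segment gives final E = 3.5136.

G0 X-5.42 Y-0.96 Z2.56
G1 X-1.88 Y-5.17 E0.5854
G1 X3.54 Y-4.21 E1.1713
G1 X5.42 Y0.96 E1.7568
G1 X1.88 Y5.17 E2.3422
G1 X-3.54 Y4.21 E2.9281
G1 X-5.42 Y-0.96 E3.5136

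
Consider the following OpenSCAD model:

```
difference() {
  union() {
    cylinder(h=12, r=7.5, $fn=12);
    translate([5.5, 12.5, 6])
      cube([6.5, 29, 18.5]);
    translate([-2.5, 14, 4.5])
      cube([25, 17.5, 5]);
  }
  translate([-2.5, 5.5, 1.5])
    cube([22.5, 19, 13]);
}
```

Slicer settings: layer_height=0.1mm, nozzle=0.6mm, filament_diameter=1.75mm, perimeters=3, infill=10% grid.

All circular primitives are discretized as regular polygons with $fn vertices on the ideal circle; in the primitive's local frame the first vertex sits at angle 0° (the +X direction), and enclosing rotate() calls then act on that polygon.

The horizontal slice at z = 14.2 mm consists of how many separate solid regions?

1

At z = 14.2 mm: the cylinder is not intersected at this z (z outside [0, 12]); the cube at (5.5, 12.5) (footprint 6.5×29) is included at this height; the cube at (-2.5, 14) is absent (z outside [4.5, 9.5]); Combining (union): only the 6.5×29 cube at (5.5, 12.5) is present, so the union is just that shape — 1 connected region; the cube at (-2.5, 5.5) is present — its section is the full 22.5×19 rectangle; Taking the first minus the rest: starting from the result so far, the 22.5×19 cube at (-2.5, 5.5) partially overlaps it — only the 78.00 mm² overlap (of its 427.50 mm²) is removed, clipping the outline — 1 connected region. The result has 1 disconnected region.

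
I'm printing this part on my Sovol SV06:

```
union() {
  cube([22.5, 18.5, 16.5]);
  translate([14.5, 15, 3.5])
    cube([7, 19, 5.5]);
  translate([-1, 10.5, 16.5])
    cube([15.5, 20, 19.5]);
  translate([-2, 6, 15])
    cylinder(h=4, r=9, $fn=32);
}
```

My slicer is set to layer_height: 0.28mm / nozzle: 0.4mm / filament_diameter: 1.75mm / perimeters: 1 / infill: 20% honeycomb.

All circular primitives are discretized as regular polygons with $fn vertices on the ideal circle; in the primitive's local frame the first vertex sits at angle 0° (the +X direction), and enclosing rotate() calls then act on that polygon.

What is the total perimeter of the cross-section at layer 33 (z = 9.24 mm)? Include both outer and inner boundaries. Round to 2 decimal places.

82.00 mm

At z = 9.24 mm: the 22.5×18.5 cube contributes its full rectangle (perimeter 82.00 mm); the cube at (14.5, 15) is absent (z outside [3.5, 9]); the cube at (-1, 10.5) is not intersected at this z (z outside [16.5, 36]); the cylinder at (-2, 6) does not reach this height (z outside [15, 19]); Combining (union): only the 22.5×18.5 cube is present, so the union is just that shape — boundary = 82.00 mm. Overall, the cross-section is a single solid region. Total boundary length (outer) = 82.00 mm.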